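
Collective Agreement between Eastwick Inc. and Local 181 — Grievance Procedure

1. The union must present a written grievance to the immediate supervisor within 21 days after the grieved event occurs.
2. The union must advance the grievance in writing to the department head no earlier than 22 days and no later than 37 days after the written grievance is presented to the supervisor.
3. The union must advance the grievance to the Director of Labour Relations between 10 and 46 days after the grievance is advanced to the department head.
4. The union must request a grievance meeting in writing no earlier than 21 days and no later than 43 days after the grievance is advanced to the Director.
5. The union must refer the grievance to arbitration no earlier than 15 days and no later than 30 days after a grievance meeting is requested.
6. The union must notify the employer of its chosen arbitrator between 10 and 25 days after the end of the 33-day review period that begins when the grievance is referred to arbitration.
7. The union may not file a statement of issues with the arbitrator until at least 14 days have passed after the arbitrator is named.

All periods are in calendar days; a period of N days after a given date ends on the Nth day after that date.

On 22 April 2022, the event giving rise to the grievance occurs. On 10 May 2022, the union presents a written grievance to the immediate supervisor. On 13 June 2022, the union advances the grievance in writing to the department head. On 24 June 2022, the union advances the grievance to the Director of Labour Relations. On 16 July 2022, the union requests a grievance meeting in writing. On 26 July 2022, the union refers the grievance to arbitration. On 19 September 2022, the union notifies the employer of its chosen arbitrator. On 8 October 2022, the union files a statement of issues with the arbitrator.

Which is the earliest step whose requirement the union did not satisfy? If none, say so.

Step 1 — counting 21 days from 22 April 2022 (when the grieved event occurs) gives a deadline of 13 May 2022; 10 May 2022 is within that limit.
Step 2 — 22 and 37 days from 10 May 2022 (when the written grievance is presented to the supervisor) are 1 June 2022 and 16 June 2022 respectively; done 13 June 2022, which is between those dates.
Step 3 — 10 and 46 days from 13 June 2022 (when the grievance is advanced to the department head) are 23 June 2022 and 29 July 2022 respectively; done 24 June 2022, which is between those dates.
Step 4 — 21 and 43 days from 24 June 2022 (when the grievance is advanced to the Director) are 15 July 2022 and 6 August 2022 respectively; 16 July 2022 falls inside that range.
Step 5 — 15 and 30 days from 16 July 2022 (when a grievance meeting is requested) are 31 July 2022 and 15 August 2022 respectively; 26 July 2022 is 5 days too early.

Step 5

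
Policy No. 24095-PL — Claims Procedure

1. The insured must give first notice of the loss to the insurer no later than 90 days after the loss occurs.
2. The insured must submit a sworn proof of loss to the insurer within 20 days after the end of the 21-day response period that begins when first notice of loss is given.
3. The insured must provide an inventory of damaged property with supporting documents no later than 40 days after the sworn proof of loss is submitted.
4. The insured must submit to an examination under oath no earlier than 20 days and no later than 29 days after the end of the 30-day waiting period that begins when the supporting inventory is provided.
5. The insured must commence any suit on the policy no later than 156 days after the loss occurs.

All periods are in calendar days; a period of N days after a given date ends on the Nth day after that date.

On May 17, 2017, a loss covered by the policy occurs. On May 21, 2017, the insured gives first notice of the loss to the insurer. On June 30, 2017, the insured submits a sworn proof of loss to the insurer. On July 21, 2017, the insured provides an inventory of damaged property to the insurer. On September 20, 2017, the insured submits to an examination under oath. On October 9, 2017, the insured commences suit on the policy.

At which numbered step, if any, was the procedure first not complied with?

Step 4

Step 1: 90 days after May 17, 2017 (when the loss occurs) is August 15, 2017; May 21, 2017 is within that limit.
Step 2: 20 days after June 11, 2017 (end of the 21-day response period, which began when first notice of loss is given on May 21, 2017) is July 1, 2017; completed June 30, 2017, before the deadline.
Step 3: 40 days after June 30, 2017 (when the sworn proof of loss is submitted) is August 9, 2017; July 21, 2017 is within that limit.
Step 4: the window is 20–29 days after August 20, 2017 (end of the 30-day waiting period, which began when the supporting inventory is provided on July 21, 2017), so September 9, 2017 through September 18, 2017; September 20, 2017 is 2 days past the end of the window.
The analysis stops there.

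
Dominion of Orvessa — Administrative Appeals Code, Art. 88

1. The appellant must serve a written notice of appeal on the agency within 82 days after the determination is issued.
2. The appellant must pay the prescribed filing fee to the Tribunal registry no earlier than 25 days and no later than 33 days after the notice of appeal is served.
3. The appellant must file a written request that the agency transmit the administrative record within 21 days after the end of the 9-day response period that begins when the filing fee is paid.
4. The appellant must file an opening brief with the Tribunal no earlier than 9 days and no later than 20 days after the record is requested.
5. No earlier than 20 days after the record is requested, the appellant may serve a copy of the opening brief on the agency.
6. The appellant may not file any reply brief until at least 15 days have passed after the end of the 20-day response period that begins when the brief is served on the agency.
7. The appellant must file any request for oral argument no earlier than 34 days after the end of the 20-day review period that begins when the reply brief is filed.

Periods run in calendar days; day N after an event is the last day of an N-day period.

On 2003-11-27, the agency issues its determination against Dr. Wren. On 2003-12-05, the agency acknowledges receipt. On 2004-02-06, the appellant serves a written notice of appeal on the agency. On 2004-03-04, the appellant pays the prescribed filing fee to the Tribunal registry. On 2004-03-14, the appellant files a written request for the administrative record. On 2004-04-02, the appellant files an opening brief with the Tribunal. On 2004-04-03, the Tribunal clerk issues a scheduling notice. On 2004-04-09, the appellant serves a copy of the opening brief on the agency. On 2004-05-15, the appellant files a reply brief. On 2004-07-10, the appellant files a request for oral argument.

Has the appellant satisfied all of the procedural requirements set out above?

(1) due by 2003-11-27 + 82 days = 2004-02-17; completed 2004-02-06, before the deadline.
(2) the permitted window runs from 2004-02-06 + 25 = 2004-03-02 to 2004-02-06 + 33 = 2004-03-10; 2004-03-04 falls inside that range.
(3) due by 2004-03-13 + 21 days = 2004-04-03; done 2004-03-14 — timely.
(4) the permitted window runs from 2004-03-14 + 9 = 2004-03-23 to 2004-03-14 + 20 = 2004-04-03; 2004-04-02 falls inside that range.
(5) permitted from 2004-03-14 + 20 days = 2004-04-03 onward; done 2004-04-09 — permitted.
(6) permitted from 2004-04-29 + 15 days = 2004-05-14 onward; done 2004-05-15, after the minimum wait.
(7) permitted from 2004-06-04 + 34 days = 2004-07-08 onward; 2004-07-10 is on or after that date.

Yes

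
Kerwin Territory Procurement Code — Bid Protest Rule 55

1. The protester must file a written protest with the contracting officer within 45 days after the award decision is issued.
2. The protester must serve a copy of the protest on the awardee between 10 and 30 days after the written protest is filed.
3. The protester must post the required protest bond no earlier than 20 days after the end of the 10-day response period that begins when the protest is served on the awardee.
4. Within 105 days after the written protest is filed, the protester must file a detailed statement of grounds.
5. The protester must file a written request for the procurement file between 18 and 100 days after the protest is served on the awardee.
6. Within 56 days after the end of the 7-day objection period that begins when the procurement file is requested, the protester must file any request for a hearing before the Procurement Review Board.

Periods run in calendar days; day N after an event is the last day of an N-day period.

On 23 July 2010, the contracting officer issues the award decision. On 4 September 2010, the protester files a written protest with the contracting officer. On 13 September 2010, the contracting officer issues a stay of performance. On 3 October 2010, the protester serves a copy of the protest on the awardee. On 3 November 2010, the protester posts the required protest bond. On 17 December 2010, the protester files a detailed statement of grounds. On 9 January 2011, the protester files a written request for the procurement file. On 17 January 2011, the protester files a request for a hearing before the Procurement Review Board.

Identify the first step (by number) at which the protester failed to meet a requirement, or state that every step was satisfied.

(1) due by 23 July 2010 + 45 days = 6 September 2010; completed 4 September 2010, before the deadline.
(2) the permitted window runs from 4 September 2010 + 10 = 14 September 2010 to 4 September 2010 + 30 = 4 October 2010; done 3 October 2010 — within the window.
(3) permitted from 13 October 2010 + 20 days = 2 November 2010 onward; done 3 November 2010 — permitted.
(4) due by 4 September 2010 + 105 days = 18 December 2010; 17 December 2010 is within that limit.
(5) the permitted window runs from 3 October 2010 + 18 = 21 October 2010 to 3 October 2010 + 100 = 11 January 2011; done 9 January 2011, which is between those dates.
(6) due by 16 January 2011 + 56 days = 13 March 2011; done 17 January 2011 — timely.

None — every step was satisfied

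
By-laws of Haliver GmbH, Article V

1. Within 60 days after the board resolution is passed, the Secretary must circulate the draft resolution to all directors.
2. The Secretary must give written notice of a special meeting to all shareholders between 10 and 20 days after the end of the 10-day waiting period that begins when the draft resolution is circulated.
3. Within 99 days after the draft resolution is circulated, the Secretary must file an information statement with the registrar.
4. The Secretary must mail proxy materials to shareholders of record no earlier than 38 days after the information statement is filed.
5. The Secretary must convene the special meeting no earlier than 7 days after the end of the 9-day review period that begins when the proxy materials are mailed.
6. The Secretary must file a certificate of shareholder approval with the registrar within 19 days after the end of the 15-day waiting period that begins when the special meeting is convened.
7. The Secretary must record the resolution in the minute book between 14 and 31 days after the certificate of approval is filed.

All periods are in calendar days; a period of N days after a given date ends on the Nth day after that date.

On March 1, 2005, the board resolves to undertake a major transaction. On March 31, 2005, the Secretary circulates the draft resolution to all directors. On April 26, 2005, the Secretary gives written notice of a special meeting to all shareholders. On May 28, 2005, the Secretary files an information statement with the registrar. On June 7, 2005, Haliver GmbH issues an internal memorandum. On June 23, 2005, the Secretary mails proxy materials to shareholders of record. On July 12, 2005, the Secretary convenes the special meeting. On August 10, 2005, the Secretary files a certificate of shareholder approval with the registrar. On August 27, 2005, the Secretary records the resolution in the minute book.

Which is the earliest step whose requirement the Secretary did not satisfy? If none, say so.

Step 1: 60 days after March 1, 2005 (when the board resolution is passed) is April 30, 2005; completed March 31, 2005, before the deadline.
Step 2: the window is 10–20 days after April 10, 2005 (end of the 10-day waiting period, which began when the draft resolution is circulated on March 31, 2005), so April 20, 2005 through April 30, 2005; done April 26, 2005 — within the window.
Step 3: 99 days after March 31, 2005 (when the draft resolution is circulated) is July 8, 2005; done May 28, 2005 — timely.
Step 4: the earliest permitted date is 38 days after May 28, 2005 (when the information statement is filed), i.e. July 5, 2005; acted on June 23, 2005, 12 days prematurely.
Later steps need not be reached.

Step 4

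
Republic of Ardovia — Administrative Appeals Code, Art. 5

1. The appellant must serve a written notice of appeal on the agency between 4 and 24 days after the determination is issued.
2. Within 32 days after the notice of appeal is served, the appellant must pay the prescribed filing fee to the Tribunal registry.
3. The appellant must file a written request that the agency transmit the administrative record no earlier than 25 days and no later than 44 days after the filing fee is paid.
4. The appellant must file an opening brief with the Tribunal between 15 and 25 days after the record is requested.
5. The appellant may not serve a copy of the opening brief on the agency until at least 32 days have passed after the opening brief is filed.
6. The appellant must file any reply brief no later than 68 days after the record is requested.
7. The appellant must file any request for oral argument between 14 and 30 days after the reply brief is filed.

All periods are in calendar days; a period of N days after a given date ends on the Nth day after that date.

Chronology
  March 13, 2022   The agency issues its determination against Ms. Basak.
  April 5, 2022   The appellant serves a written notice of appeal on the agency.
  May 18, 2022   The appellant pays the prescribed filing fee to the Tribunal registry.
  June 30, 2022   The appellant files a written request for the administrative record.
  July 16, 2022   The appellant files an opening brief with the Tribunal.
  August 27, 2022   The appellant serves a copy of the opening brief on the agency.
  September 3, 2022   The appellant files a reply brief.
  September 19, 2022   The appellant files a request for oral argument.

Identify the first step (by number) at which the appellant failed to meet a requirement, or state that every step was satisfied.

Step 2

Step 1: the window is 4–24 days after March 13, 2022 (when the determination is issued), so March 17, 2022 through April 6, 2022; done April 5, 2022, which is between those dates.
Step 2: 32 days after April 5, 2022 (when the notice of appeal is served) is May 7, 2022; May 18, 2022 misses that deadline by 11 days.
The analysis stops there.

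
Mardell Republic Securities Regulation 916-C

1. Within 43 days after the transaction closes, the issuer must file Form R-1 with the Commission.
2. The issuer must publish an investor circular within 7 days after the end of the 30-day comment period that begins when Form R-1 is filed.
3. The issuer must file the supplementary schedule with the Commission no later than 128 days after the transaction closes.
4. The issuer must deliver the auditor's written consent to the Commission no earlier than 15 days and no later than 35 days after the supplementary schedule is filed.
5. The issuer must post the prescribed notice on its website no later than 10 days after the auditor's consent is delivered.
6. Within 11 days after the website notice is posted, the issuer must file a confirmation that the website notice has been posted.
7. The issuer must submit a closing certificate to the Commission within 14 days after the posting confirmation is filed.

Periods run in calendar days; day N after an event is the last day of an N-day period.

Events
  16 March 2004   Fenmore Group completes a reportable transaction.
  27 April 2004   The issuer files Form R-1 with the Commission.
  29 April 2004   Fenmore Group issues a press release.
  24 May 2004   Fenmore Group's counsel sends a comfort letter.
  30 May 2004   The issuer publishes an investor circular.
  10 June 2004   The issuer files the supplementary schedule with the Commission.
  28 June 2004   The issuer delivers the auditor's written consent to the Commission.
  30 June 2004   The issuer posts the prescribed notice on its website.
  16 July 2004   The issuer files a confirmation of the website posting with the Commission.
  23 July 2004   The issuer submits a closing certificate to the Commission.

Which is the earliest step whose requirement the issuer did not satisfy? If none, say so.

Step 6

Step 1 — counting 43 days from 16 March 2004 (when the transaction closes) gives a deadline of 28 April 2004; done 27 April 2004 — timely.
Step 2 — counting 7 days from 27 May 2004 (end of the 30-day comment period, which began when Form R-1 is filed on 27 April 2004) gives a deadline of 3 June 2004; completed 30 May 2004, before the deadline.
Step 3 — counting 128 days from 16 March 2004 (when the transaction closes) gives a deadline of 22 July 2004; 10 June 2004 is within that limit.
Step 4 — 15 and 35 days from 10 June 2004 (when the supplementary schedule is filed) are 25 June 2004 and 15 July 2004 respectively; 28 June 2004 falls inside that range.
Step 5 — counting 10 days from 28 June 2004 (when the auditor's consent is delivered) gives a deadline of 8 July 2004; 30 June 2004 is within that limit.
Step 6 — counting 11 days from 30 June 2004 (when the website notice is posted) gives a deadline of 11 July 2004; done 16 July 2004 — 5 days late.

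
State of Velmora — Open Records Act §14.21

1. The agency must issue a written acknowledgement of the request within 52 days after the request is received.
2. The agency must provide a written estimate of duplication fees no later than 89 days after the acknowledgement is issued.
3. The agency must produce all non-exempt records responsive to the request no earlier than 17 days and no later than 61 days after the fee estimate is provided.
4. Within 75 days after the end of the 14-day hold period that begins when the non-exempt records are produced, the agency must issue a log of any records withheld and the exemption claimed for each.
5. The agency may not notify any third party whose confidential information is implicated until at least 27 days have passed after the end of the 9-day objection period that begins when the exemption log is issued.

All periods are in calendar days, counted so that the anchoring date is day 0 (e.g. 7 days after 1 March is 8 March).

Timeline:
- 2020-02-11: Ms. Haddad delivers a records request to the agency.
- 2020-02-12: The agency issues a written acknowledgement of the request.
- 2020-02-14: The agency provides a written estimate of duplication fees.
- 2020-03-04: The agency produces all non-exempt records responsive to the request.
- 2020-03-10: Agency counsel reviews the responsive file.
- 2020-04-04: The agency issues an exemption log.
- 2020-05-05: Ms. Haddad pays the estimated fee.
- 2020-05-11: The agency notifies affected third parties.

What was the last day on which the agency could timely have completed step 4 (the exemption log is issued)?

The non-exempt records are produced on 2020-03-04; the 14-day hold period therefore ends 2020-03-18, and step 4 runs from that date. 75 days after 2020-03-18 is 2020-06-01.

2020-06-01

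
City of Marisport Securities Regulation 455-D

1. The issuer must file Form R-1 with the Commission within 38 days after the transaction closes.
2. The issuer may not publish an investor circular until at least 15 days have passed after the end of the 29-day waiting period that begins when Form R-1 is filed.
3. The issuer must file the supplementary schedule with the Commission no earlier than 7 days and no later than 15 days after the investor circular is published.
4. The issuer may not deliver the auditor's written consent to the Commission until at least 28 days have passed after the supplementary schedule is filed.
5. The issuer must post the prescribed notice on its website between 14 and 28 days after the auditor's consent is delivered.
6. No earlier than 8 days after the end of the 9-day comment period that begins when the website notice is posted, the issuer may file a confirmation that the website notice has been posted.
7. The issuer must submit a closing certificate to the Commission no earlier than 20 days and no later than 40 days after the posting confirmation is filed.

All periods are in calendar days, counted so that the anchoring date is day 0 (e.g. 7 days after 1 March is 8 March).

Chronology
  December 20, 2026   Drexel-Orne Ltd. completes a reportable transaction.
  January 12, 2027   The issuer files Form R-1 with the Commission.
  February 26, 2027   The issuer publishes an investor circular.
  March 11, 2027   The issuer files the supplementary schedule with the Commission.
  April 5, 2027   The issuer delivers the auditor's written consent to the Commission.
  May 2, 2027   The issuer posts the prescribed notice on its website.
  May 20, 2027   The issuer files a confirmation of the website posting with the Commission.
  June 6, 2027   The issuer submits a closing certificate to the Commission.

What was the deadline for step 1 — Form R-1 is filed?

Step 1 runs from December 20, 2026, when the transaction closes. 38 days after December 20, 2026 is January 27, 2027.

January 27, 2027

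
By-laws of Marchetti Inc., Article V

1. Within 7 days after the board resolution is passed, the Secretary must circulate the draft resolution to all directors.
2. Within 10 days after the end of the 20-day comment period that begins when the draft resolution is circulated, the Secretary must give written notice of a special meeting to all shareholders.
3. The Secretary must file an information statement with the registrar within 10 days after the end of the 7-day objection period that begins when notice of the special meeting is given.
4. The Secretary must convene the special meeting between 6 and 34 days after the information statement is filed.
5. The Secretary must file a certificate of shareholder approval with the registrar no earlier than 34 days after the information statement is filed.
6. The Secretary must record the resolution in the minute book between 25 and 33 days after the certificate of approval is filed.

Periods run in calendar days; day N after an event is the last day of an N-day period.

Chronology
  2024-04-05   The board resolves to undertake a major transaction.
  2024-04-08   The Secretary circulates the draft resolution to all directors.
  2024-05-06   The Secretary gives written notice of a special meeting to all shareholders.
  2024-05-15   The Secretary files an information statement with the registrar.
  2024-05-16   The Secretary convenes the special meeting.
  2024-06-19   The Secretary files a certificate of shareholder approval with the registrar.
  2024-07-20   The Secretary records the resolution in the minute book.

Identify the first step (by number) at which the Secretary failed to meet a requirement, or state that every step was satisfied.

Step 1 — counting 7 days from 2024-04-05 (when the board resolution is passed) gives a deadline of 2024-04-12; done 2024-04-08 — timely.
Step 2 — counting 10 days from 2024-04-28 (end of the 20-day comment period, which began when the draft resolution is circulated on 2024-04-08) gives a deadline of 2024-05-08; 2024-05-06 is within that limit.
Step 3 — counting 10 days from 2024-05-13 (end of the 7-day objection period, which began when notice of the special meeting is given on 2024-05-06) gives a deadline of 2024-05-23; 2024-05-15 is within that limit.
Step 4 — 6 and 34 days from 2024-05-15 (when the information statement is filed) are 2024-05-21 and 2024-06-18 respectively; done 2024-05-16 — 5 days before the window opened.

Step 4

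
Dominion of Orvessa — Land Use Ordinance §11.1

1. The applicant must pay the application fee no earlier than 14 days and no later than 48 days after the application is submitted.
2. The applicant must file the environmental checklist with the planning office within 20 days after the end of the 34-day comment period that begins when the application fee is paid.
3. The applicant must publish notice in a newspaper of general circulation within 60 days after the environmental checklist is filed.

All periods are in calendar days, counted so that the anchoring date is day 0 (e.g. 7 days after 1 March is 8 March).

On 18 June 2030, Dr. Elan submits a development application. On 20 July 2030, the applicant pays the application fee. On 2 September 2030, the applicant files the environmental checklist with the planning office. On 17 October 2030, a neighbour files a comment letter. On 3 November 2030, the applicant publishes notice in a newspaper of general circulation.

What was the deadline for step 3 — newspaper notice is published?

1 November 2030

Step 3 runs from 2 September 2030, when the environmental checklist is filed. 60 days after 2 September 2030 is 1 November 2030.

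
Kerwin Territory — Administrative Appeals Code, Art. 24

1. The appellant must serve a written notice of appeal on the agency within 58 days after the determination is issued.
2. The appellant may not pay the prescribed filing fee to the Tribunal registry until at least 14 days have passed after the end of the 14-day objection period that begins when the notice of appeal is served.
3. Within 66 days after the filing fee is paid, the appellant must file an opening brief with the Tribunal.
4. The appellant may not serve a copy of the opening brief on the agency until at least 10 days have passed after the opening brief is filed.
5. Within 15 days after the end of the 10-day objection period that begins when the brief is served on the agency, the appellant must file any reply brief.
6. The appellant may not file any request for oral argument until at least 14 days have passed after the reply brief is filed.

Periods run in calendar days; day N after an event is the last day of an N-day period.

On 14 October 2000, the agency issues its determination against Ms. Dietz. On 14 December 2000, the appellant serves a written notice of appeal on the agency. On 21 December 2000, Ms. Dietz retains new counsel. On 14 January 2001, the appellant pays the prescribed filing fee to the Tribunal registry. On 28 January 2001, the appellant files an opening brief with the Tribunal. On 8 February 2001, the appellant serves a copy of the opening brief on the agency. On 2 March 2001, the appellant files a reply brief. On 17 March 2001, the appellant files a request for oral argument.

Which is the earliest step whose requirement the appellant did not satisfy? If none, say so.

Step 1

Step 1 — counting 58 days from 14 October 2000 (when the determination is issued) gives a deadline of 11 December 2000; done 14 December 2000 — 3 days late.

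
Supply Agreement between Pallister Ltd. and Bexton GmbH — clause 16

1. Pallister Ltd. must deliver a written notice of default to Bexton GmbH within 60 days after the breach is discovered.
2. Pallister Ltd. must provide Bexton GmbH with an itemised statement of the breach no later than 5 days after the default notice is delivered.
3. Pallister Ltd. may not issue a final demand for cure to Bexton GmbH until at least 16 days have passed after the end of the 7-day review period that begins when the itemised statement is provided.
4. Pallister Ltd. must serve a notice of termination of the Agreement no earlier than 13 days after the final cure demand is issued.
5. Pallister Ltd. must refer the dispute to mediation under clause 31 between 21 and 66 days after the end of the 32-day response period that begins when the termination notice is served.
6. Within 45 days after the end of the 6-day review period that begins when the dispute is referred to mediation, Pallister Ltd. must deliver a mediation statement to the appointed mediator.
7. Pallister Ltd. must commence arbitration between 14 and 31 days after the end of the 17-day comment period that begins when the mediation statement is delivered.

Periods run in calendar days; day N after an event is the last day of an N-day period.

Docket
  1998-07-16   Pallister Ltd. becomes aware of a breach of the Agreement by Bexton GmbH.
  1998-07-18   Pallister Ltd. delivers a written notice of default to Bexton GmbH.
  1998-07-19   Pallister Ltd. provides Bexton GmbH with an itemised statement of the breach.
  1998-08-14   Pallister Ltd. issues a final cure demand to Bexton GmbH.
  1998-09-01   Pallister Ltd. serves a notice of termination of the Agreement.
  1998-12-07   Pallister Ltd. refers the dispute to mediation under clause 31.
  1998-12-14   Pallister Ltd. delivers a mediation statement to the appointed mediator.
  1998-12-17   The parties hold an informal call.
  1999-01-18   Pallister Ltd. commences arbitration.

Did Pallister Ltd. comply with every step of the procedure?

Yes

(1) due by 1998-07-16 + 60 days = 1998-09-14; done 1998-07-18 — timely.
(2) due by 1998-07-18 + 5 days = 1998-07-23; 1998-07-19 is within that limit.
(3) permitted from 1998-07-26 + 16 days = 1998-08-11 onward; 1998-08-14 is on or after that date.
(4) permitted from 1998-08-14 + 13 days = 1998-08-27 onward; 1998-09-01 is on or after that date.
(5) the permitted window runs from 1998-10-03 + 21 = 1998-10-24 to 1998-10-03 + 66 = 1998-12-08; 1998-12-07 falls inside that range.
(6) due by 1998-12-13 + 45 days = 1999-01-27; done 1998-12-14 — timely.
(7) the permitted window runs from 1998-12-31 + 14 = 1999-01-14 to 1998-12-31 + 31 = 1999-01-31; 1999-01-18 falls inside that range.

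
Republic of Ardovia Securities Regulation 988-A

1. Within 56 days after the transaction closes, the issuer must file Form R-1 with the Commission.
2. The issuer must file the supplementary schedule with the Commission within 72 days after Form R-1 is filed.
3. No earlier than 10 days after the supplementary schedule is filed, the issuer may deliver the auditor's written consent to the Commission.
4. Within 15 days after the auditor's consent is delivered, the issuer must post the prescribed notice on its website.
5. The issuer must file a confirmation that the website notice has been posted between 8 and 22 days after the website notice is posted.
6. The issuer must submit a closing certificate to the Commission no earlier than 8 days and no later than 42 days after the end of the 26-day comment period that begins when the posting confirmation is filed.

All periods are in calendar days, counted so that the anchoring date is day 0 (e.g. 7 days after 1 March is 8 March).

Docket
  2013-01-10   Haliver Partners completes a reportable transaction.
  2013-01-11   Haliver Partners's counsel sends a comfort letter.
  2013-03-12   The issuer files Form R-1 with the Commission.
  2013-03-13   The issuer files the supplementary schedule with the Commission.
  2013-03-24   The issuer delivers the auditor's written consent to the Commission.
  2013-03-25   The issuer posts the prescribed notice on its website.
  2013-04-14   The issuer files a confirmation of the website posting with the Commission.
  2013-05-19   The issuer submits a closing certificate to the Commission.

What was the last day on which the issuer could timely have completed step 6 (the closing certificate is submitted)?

The posting confirmation is filed on 2013-04-14; the 26-day comment period therefore ends 2013-05-10, and step 6 runs from that date. The window is 8–42 days after 2013-05-10; it closes on 2013-06-21.

2013-06-21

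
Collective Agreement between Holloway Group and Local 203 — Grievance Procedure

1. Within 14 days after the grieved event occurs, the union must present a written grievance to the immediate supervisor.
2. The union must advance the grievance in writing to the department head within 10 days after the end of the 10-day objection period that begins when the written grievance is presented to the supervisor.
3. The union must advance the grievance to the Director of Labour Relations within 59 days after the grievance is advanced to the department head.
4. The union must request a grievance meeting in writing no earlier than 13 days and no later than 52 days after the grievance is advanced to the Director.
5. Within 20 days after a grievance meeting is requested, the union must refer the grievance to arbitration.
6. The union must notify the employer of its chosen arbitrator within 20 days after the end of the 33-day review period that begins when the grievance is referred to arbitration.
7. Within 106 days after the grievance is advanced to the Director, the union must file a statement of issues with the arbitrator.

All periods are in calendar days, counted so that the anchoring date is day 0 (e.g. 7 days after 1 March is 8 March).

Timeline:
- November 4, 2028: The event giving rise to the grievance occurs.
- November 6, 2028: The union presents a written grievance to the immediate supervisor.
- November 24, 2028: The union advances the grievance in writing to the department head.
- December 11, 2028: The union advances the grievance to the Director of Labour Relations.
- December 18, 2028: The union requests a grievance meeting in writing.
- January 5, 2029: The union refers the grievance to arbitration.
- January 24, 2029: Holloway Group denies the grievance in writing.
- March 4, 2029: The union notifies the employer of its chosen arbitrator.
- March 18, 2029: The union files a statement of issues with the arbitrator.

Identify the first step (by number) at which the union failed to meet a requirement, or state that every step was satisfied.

Step 4

Step 1: 14 days after November 4, 2028 (when the grieved event occurs) is November 18, 2028; completed November 6, 2028, before the deadline.
Step 2: 10 days after November 16, 2028 (end of the 10-day objection period, which began when the written grievance is presented to the supervisor on November 6, 2028) is November 26, 2028; November 24, 2028 is within that limit.
Step 3: 59 days after November 24, 2028 (when the grievance is advanced to the department head) is January 22, 2029; completed December 11, 2028, before the deadline.
Step 4: the window is 13–52 days after December 11, 2028 (when the grievance is advanced to the Director), so December 24, 2028 through February 1, 2029; December 18, 2028 is 6 days too early.
Later steps need not be reached.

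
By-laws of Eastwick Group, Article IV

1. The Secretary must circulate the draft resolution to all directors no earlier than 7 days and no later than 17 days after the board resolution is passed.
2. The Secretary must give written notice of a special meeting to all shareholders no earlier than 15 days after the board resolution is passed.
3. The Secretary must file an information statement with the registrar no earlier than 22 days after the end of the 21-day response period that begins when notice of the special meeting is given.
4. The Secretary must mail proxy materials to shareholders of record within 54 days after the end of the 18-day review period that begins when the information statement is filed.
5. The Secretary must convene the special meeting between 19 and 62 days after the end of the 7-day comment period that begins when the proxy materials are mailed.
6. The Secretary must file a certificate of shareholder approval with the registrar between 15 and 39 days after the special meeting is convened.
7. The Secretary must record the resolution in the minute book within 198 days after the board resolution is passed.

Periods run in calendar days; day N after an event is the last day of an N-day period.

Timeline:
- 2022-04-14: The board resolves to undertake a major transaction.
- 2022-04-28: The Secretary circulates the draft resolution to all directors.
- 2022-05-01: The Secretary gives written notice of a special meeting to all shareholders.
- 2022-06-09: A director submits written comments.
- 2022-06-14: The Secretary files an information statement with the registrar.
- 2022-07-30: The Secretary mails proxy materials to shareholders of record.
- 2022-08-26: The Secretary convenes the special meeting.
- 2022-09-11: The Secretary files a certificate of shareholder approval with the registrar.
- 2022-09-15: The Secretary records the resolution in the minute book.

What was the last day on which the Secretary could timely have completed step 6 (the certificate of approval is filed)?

Step 6 runs from 2022-08-26, when the special meeting is convened. The window is 15–39 days after 2022-08-26; it closes on 2022-10-04.

2022-10-04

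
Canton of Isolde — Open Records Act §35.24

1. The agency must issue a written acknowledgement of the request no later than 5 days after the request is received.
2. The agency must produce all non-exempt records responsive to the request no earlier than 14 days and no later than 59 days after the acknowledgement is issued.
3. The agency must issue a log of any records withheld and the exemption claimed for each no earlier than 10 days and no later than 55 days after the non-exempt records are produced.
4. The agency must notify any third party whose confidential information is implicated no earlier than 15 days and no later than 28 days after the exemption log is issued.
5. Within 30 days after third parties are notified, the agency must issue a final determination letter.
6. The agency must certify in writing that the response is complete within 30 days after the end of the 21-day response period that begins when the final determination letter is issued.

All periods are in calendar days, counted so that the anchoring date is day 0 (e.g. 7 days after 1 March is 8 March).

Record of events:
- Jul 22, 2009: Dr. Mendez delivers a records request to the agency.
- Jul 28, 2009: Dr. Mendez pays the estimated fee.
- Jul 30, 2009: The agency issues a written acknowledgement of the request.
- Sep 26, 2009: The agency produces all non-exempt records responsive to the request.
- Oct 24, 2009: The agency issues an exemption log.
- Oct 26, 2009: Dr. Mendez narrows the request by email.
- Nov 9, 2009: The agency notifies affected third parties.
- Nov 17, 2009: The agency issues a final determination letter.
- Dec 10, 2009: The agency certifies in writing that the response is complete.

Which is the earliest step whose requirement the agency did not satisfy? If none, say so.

Step 1

Step 1 — counting 5 days from Jul 22, 2009 (when the request is received) gives a deadline of Jul 27, 2009; not done until Jul 30, 2009, 3 days after the deadline.
The procedure was therefore not followed at step 1.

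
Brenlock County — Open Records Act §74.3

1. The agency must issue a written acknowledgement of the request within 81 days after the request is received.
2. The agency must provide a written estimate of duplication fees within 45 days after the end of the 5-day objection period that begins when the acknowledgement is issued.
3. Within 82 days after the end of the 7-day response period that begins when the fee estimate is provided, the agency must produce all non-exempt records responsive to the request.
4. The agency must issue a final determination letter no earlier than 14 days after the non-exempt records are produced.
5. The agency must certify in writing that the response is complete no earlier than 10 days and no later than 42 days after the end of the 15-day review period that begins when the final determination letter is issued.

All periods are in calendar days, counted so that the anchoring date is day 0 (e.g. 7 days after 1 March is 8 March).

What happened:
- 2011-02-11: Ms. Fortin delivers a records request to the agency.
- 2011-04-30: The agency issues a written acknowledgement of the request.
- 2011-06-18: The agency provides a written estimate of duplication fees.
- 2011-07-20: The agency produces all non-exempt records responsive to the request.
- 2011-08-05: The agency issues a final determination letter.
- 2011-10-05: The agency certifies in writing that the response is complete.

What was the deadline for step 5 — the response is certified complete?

2011-10-01

The final determination letter is issued on 2011-08-05; the 15-day review period therefore ends 2011-08-20, and step 5 runs from that date. The window is 10–42 days after 2011-08-20; it closes on 2011-10-01.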